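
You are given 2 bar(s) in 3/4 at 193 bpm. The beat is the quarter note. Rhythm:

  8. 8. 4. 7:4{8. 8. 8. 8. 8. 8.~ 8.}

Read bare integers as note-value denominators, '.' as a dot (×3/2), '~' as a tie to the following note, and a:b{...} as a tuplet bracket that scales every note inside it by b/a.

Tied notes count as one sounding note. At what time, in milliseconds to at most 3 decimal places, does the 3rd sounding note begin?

1. 0.0ms @ 0 + 233.161ms (3/4)
2. 233.161ms @ 3/4 + 233.161ms (3/4)
3. 466.321ms @ 3/2 + 466.321ms (3/2)
4. 932.642ms @ 3 + 133.235ms (3/7)
5. 1065.877ms @ 24/7 + 133.235ms (3/7)
6. 1199.112ms @ 27/7 + 133.235ms (3/7)
7. 1332.346ms @ 30/7 + 133.235ms (3/7)
8. 1465.581ms @ 33/7 + 133.235ms (3/7)
9. 1598.816ms @ 36/7 + 266.469ms (6/7)

note 3 onset = 3/2b = 466.321ms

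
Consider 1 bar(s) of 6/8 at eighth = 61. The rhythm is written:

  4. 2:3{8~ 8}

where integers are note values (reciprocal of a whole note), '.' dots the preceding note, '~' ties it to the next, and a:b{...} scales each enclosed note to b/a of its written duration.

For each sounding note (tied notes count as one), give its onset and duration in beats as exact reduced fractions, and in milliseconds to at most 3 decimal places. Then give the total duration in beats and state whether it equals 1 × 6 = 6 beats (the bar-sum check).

1) 0.0ms=0b +2950.82ms=3b
2) 2950.82ms=3b +2950.82ms=3b
Σ=6b of 6 (61bpm 6/8) — PASS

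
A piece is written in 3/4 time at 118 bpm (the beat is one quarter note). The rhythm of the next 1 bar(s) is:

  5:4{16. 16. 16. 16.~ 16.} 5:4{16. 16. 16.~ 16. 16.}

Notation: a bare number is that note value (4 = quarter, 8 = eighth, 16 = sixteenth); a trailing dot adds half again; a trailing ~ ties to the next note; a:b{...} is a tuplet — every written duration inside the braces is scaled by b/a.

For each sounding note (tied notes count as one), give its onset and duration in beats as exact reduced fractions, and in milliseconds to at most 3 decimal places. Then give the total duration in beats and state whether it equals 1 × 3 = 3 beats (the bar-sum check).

1) 0.0ms=0b +152.542ms=3/10b
2) 152.542ms=3/10b +152.542ms=3/10b
3) 305.085ms=3/5b +152.542ms=3/10b
4) 457.627ms=9/10b +305.085ms=3/5b
5) 762.712ms=3/2b +152.542ms=3/10b
6) 915.254ms=9/5b +152.542ms=3/10b
7) 1067.797ms=21/10b +305.085ms=3/5b
8) 1372.881ms=27/10b +152.542ms=3/10b
Σ=3b of 3 (118bpm 3/4) — PASS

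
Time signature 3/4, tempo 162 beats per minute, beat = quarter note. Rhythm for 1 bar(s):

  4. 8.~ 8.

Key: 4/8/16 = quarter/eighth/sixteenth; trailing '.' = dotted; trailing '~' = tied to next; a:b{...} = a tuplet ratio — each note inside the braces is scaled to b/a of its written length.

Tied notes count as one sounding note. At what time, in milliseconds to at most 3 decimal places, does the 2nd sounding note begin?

note 2 onset = 3/2b = 555.556ms

1. 0.0ms @ 0 + 555.556ms (3/2)
2. 555.556ms @ 3/2 + 555.556ms (3/2)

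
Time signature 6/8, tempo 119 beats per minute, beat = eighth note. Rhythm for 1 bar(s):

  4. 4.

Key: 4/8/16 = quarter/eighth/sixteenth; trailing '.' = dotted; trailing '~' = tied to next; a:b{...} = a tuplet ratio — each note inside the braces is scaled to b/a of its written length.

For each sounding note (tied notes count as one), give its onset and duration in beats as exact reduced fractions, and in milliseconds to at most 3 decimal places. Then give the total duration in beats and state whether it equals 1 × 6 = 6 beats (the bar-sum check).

1) 0.0ms=0b +1512.605ms=3b
2) 1512.605ms=3b +1512.605ms=3b
Σ=6b of 6 (119bpm 6/8) — PASS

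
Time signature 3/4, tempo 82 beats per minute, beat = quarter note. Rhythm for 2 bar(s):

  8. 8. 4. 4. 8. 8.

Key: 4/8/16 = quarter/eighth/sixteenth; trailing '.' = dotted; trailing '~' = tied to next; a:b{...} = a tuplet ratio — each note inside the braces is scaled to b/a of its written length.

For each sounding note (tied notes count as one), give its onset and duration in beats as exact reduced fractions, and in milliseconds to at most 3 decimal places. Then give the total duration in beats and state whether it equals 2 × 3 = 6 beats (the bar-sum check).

1) 0.0ms=0b +548.78ms=3/4b
2) 548.78ms=3/4b +548.78ms=3/4b
3) 1097.561ms=3/2b +1097.561ms=3/2b
4) 2195.122ms=3b +1097.561ms=3/2b
5) 3292.683ms=9/2b +548.78ms=3/4b
6) 3841.463ms=21/4b +548.78ms=3/4b
Σ=6b of 6 (82bpm 3/4) — PASS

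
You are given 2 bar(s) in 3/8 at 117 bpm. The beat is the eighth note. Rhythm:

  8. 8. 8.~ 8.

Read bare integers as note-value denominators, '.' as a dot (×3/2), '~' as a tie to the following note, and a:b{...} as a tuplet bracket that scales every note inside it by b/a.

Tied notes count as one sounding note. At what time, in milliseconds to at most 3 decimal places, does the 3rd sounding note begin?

note 3 onset = 3b = 1538.462ms

1. 0.0ms @ 0 + 769.231ms (3/2)
2. 769.231ms @ 3/2 + 769.231ms (3/2)
3. 1538.462ms @ 3 + 1538.462ms (3)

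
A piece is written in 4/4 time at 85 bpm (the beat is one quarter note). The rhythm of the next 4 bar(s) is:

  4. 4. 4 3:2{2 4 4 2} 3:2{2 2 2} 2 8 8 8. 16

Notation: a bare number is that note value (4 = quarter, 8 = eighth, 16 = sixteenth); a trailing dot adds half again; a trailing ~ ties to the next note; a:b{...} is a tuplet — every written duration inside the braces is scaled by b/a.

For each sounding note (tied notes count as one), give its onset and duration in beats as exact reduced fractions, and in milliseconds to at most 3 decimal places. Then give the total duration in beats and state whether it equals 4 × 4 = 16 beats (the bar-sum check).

1) 0.0ms=0b +1058.824ms=3/2b
2) 1058.824ms=3/2b +1058.824ms=3/2b
3) 2117.647ms=3b +705.882ms=1b
4) 2823.529ms=4b +941.176ms=4/3b
5) 3764.706ms=16/3b +470.588ms=2/3b
6) 4235.294ms=6b +470.588ms=2/3b
7) 4705.882ms=20/3b +941.176ms=4/3b
8) 5647.059ms=8b +941.176ms=4/3b
9) 6588.235ms=28/3b +941.176ms=4/3b
10) 7529.412ms=32/3b +941.176ms=4/3b
11) 8470.588ms=12b +1411.765ms=2b
12) 9882.353ms=14b +352.941ms=1/2b
13) 10235.294ms=29/2b +352.941ms=1/2b
14) 10588.235ms=15b +529.412ms=3/4b
15) 11117.647ms=63/4b +176.471ms=1/4b
Σ=16b of 16 (85bpm 4/4) — PASS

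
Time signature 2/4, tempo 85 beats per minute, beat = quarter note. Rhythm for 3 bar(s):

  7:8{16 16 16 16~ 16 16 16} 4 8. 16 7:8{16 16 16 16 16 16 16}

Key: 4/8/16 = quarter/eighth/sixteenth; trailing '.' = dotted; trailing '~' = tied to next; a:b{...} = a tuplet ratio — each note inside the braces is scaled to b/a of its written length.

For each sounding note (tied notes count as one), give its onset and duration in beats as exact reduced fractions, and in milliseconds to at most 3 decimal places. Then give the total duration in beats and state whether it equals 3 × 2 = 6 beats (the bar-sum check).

1) 0.0ms=0b +201.681ms=2/7b
2) 201.681ms=2/7b +201.681ms=2/7b
3) 403.361ms=4/7b +201.681ms=2/7b
4) 605.042ms=6/7b +403.361ms=4/7b
5) 1008.403ms=10/7b +201.681ms=2/7b
6) 1210.084ms=12/7b +201.681ms=2/7b
7) 1411.765ms=2b +705.882ms=1b
8) 2117.647ms=3b +529.412ms=3/4b
9) 2647.059ms=15/4b +176.471ms=1/4b
10) 2823.529ms=4b +201.681ms=2/7b
11) 3025.21ms=30/7b +201.681ms=2/7b
12) 3226.891ms=32/7b +201.681ms=2/7b
13) 3428.571ms=34/7b +201.681ms=2/7b
14) 3630.252ms=36/7b +201.681ms=2/7b
15) 3831.933ms=38/7b +201.681ms=2/7b
16) 4033.613ms=40/7b +201.681ms=2/7b
Σ=6b of 6 (85bpm 2/4) — PASS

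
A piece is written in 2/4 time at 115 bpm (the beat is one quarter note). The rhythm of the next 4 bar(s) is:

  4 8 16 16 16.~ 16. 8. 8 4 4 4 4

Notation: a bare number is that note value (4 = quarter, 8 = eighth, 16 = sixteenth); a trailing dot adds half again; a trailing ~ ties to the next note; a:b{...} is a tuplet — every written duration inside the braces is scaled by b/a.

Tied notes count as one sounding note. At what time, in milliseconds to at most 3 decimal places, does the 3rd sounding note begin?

note 3 onset = 3/2b = 782.609ms

1. 0.0ms @ 0 + 521.739ms (1)
2. 521.739ms @ 1 + 260.87ms (1/2)
3. 782.609ms @ 3/2 + 130.435ms (1/4)
4. 913.043ms @ 7/4 + 130.435ms (1/4)
5. 1043.478ms @ 2 + 391.304ms (3/4)
6. 1434.783ms @ 11/4 + 391.304ms (3/4)
7. 1826.087ms @ 7/2 + 260.87ms (1/2)
8. 2086.957ms @ 4 + 521.739ms (1)
9. 2608.696ms @ 5 + 521.739ms (1)
10. 3130.435ms @ 6 + 521.739ms (1)
11. 3652.174ms @ 7 + 521.739ms (1)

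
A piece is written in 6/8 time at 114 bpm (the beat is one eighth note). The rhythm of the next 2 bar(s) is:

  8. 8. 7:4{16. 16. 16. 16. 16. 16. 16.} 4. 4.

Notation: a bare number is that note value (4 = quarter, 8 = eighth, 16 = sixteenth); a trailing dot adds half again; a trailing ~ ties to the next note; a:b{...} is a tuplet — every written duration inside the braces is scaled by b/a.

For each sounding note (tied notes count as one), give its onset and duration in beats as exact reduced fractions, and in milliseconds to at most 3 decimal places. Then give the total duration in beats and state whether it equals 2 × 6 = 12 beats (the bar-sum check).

1) 0.0ms=0b +789.474ms=3/2b
2) 789.474ms=3/2b +789.474ms=3/2b
3) 1578.947ms=3b +225.564ms=3/7b
4) 1804.511ms=24/7b +225.564ms=3/7b
5) 2030.075ms=27/7b +225.564ms=3/7b
6) 2255.639ms=30/7b +225.564ms=3/7b
7) 2481.203ms=33/7b +225.564ms=3/7b
8) 2706.767ms=36/7b +225.564ms=3/7b
9) 2932.331ms=39/7b +225.564ms=3/7b
10) 3157.895ms=6b +1578.947ms=3b
11) 4736.842ms=9b +1578.947ms=3b
Σ=12b of 12 (114bpm 6/8) — PASS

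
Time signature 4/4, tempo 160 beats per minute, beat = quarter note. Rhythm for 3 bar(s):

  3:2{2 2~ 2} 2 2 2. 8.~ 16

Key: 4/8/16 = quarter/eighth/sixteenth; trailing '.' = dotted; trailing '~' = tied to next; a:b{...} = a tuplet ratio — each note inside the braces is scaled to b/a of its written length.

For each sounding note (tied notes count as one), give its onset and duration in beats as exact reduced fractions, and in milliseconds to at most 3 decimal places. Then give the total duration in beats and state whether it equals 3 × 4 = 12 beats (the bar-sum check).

1) 0.0ms=0b +500.0ms=4/3b
2) 500.0ms=4/3b +1000.0ms=8/3b
3) 1500.0ms=4b +750.0ms=2b
4) 2250.0ms=6b +750.0ms=2b
5) 3000.0ms=8b +1125.0ms=3b
6) 4125.0ms=11b +375.0ms=1b
Σ=12b of 12 (160bpm 4/4) — PASS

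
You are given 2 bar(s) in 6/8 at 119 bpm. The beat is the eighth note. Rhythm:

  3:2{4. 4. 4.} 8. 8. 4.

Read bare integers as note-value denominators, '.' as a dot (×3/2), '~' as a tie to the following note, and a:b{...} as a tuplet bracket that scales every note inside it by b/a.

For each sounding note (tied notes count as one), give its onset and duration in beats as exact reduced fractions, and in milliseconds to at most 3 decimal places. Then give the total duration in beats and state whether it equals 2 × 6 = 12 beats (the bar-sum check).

1) 0.0ms=0b +1008.403ms=2b
2) 1008.403ms=2b +1008.403ms=2b
3) 2016.807ms=4b +1008.403ms=2b
4) 3025.21ms=6b +756.303ms=3/2b
5) 3781.513ms=15/2b +756.303ms=3/2b
6) 4537.815ms=9b +1512.605ms=3b
Σ=12b of 12 (119bpm 6/8) — PASS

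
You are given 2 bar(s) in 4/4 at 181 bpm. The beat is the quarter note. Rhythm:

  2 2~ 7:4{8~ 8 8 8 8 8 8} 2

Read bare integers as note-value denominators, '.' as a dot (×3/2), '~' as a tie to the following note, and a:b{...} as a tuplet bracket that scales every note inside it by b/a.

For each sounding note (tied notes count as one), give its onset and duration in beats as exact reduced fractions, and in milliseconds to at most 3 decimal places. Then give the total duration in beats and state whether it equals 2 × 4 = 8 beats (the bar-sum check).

1) 0.0ms=0b +662.983ms=2b
2) 662.983ms=2b +852.407ms=18/7b
3) 1515.391ms=32/7b +94.712ms=2/7b
4) 1610.103ms=34/7b +94.712ms=2/7b
5) 1704.815ms=36/7b +94.712ms=2/7b
6) 1799.526ms=38/7b +94.712ms=2/7b
7) 1894.238ms=40/7b +94.712ms=2/7b
8) 1988.95ms=6b +662.983ms=2b
Σ=8b of 8 (181bpm 4/4) — PASS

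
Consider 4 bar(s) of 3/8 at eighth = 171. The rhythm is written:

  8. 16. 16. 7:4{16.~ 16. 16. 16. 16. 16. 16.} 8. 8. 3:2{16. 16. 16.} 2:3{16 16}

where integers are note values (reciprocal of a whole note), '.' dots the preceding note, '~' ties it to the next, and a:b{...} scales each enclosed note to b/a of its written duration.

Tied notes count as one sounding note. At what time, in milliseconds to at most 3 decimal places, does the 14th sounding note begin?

note 14 onset = 10b = 3508.772ms

1. 0.0ms @ 0 + 526.316ms (3/2)
2. 526.316ms @ 3/2 + 263.158ms (3/4)
3. 789.474ms @ 9/4 + 263.158ms (3/4)
4. 1052.632ms @ 3 + 300.752ms (6/7)
5. 1353.383ms @ 27/7 + 150.376ms (3/7)
6. 1503.759ms @ 30/7 + 150.376ms (3/7)
7. 1654.135ms @ 33/7 + 150.376ms (3/7)
8. 1804.511ms @ 36/7 + 150.376ms (3/7)
9. 1954.887ms @ 39/7 + 150.376ms (3/7)
10. 2105.263ms @ 6 + 526.316ms (3/2)
11. 2631.579ms @ 15/2 + 526.316ms (3/2)
12. 3157.895ms @ 9 + 175.439ms (1/2)
13. 3333.333ms @ 19/2 + 175.439ms (1/2)
14. 3508.772ms @ 10 + 175.439ms (1/2)
15. 3684.211ms @ 21/2 + 263.158ms (3/4)
16. 3947.368ms @ 45/4 + 263.158ms (3/4)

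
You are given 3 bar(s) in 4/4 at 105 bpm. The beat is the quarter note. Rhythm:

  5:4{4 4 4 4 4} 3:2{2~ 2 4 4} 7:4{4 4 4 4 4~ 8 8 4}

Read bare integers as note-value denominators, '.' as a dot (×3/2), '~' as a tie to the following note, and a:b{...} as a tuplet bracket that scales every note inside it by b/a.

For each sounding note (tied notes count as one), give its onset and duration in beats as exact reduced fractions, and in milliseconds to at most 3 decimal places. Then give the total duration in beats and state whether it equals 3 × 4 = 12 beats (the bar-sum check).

1) 0.0ms=0b +457.143ms=4/5b
2) 457.143ms=4/5b +457.143ms=4/5b
3) 914.286ms=8/5b +457.143ms=4/5b
4) 1371.429ms=12/5b +457.143ms=4/5b
5) 1828.571ms=16/5b +457.143ms=4/5b
6) 2285.714ms=4b +1523.81ms=8/3b
7) 3809.524ms=20/3b +380.952ms=2/3b
8) 4190.476ms=22/3b +380.952ms=2/3b
9) 4571.429ms=8b +326.531ms=4/7b
10) 4897.959ms=60/7b +326.531ms=4/7b
11) 5224.49ms=64/7b +326.531ms=4/7b
12) 5551.02ms=68/7b +326.531ms=4/7b
13) 5877.551ms=72/7b +489.796ms=6/7b
14) 6367.347ms=78/7b +163.265ms=2/7b
15) 6530.612ms=80/7b +326.531ms=4/7b
Σ=12b of 12 (105bpm 4/4) — PASS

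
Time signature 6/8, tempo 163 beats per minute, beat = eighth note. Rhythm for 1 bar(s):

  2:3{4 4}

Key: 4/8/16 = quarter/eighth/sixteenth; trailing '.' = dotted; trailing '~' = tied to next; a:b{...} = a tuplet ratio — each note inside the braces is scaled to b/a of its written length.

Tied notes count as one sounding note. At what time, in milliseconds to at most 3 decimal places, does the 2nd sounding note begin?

1. 0.0ms @ 0 + 1104.294ms (3)
2. 1104.294ms @ 3 + 1104.294ms (3)

note 2 onset = 3b = 1104.294ms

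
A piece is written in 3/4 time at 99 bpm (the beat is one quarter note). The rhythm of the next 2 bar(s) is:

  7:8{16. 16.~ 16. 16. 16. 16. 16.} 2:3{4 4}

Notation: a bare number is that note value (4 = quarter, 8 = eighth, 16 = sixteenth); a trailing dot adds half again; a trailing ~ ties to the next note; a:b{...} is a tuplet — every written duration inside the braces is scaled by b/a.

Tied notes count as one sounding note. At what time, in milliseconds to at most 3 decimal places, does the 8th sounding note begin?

1. 0.0ms @ 0 + 259.74ms (3/7)
2. 259.74ms @ 3/7 + 519.481ms (6/7)
3. 779.221ms @ 9/7 + 259.74ms (3/7)
4. 1038.961ms @ 12/7 + 259.74ms (3/7)
5. 1298.701ms @ 15/7 + 259.74ms (3/7)
6. 1558.442ms @ 18/7 + 259.74ms (3/7)
7. 1818.182ms @ 3 + 909.091ms (3/2)
8. 2727.273ms @ 9/2 + 909.091ms (3/2)

note 8 onset = 9/2b = 2727.273ms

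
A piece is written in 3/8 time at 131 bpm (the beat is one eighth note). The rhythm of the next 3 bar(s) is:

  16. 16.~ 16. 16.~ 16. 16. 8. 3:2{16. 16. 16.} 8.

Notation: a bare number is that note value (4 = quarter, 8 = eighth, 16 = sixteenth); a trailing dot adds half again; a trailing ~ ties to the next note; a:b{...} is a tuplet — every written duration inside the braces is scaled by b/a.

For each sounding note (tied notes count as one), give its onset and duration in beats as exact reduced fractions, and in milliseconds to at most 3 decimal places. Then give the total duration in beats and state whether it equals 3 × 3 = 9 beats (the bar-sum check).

1) 0.0ms=0b +343.511ms=3/4b
2) 343.511ms=3/4b +687.023ms=3/2b
3) 1030.534ms=9/4b +687.023ms=3/2b
4) 1717.557ms=15/4b +343.511ms=3/4b
5) 2061.069ms=9/2b +687.023ms=3/2b
6) 2748.092ms=6b +229.008ms=1/2b
7) 2977.099ms=13/2b +229.008ms=1/2b
8) 3206.107ms=7b +229.008ms=1/2b
9) 3435.115ms=15/2b +687.023ms=3/2b
Σ=9b of 9 (131bpm 3/8) — PASS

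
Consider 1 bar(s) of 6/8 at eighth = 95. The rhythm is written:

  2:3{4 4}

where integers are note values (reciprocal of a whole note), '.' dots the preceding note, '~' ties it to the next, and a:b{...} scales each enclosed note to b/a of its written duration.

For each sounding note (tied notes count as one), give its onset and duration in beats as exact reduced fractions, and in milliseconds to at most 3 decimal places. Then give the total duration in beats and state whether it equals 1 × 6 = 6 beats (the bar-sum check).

1) 0.0ms=0b +1894.737ms=3b
2) 1894.737ms=3b +1894.737ms=3b
Σ=6b of 6 (95bpm 6/8) — PASS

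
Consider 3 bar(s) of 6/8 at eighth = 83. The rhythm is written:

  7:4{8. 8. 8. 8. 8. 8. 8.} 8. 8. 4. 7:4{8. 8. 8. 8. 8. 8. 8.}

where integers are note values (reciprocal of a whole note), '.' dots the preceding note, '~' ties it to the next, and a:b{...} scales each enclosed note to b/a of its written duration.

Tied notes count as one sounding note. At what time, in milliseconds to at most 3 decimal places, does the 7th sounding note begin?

note 7 onset = 36/7b = 3717.728ms

1. 0.0ms @ 0 + 619.621ms (6/7)
2. 619.621ms @ 6/7 + 619.621ms (6/7)
3. 1239.243ms @ 12/7 + 619.621ms (6/7)
4. 1858.864ms @ 18/7 + 619.621ms (6/7)
5. 2478.485ms @ 24/7 + 619.621ms (6/7)
6. 3098.107ms @ 30/7 + 619.621ms (6/7)
7. 3717.728ms @ 36/7 + 619.621ms (6/7)
8. 4337.349ms @ 6 + 1084.337ms (3/2)
9. 5421.687ms @ 15/2 + 1084.337ms (3/2)
10. 6506.024ms @ 9 + 2168.675ms (3)
11. 8674.699ms @ 12 + 619.621ms (6/7)
12. 9294.32ms @ 90/7 + 619.621ms (6/7)
13. 9913.941ms @ 96/7 + 619.621ms (6/7)
14. 10533.563ms @ 102/7 + 619.621ms (6/7)
15. 11153.184ms @ 108/7 + 619.621ms (6/7)
16. 11772.806ms @ 114/7 + 619.621ms (6/7)
17. 12392.427ms @ 120/7 + 619.621ms (6/7)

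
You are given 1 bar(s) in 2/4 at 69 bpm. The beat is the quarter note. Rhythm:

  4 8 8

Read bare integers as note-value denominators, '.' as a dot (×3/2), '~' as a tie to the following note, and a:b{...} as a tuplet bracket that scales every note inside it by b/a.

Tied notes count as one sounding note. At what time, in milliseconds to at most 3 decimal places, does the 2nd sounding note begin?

note 2 onset = 1b = 869.565ms

1. 0.0ms @ 0 + 869.565ms (1)
2. 869.565ms @ 1 + 434.783ms (1/2)
3. 1304.348ms @ 3/2 + 434.783ms (1/2)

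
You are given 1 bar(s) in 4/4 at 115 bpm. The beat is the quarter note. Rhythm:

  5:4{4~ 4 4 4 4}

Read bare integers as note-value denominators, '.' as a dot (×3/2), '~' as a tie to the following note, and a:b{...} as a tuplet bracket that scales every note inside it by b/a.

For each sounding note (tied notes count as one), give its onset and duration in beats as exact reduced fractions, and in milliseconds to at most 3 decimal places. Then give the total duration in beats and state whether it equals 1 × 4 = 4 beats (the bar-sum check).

1) 0.0ms=0b +834.783ms=8/5b
2) 834.783ms=8/5b +417.391ms=4/5b
3) 1252.174ms=12/5b +417.391ms=4/5b
4) 1669.565ms=16/5b +417.391ms=4/5b
Σ=4b of 4 (115bpm 4/4) — PASS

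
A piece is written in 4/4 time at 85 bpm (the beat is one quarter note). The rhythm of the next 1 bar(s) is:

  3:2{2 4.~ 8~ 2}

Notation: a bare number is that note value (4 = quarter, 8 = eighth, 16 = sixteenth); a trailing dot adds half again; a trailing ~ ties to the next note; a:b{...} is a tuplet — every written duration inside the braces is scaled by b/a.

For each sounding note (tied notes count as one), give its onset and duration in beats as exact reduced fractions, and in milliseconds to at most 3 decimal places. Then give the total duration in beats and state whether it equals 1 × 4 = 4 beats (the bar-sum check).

1) 0.0ms=0b +941.176ms=4/3b
2) 941.176ms=4/3b +1882.353ms=8/3b
Σ=4b of 4 (85bpm 4/4) — PASS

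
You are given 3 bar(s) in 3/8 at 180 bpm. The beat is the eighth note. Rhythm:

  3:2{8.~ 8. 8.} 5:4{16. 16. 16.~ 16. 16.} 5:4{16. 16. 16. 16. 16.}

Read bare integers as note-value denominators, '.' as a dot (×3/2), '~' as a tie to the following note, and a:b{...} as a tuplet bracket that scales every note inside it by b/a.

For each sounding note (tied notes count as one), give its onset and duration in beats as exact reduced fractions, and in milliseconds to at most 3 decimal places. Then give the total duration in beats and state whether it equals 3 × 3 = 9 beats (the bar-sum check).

1) 0.0ms=0b +666.667ms=2b
2) 666.667ms=2b +333.333ms=1b
3) 1000.0ms=3b +200.0ms=3/5b
4) 1200.0ms=18/5b +200.0ms=3/5b
5) 1400.0ms=21/5b +400.0ms=6/5b
6) 1800.0ms=27/5b +200.0ms=3/5b
7) 2000.0ms=6b +200.0ms=3/5b
8) 2200.0ms=33/5b +200.0ms=3/5b
9) 2400.0ms=36/5b +200.0ms=3/5b
10) 2600.0ms=39/5b +200.0ms=3/5b
11) 2800.0ms=42/5b +200.0ms=3/5b
Σ=9b of 9 (180bpm 3/8) — PASS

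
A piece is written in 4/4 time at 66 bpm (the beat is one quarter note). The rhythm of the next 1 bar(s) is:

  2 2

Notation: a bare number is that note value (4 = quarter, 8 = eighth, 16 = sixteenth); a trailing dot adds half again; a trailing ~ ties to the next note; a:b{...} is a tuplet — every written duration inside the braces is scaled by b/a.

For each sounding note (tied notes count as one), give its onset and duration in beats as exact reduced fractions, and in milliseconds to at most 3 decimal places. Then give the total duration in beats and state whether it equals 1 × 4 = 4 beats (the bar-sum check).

1) 0.0ms=0b +1818.182ms=2b
2) 1818.182ms=2b +1818.182ms=2b
Σ=4b of 4 (66bpm 4/4) — PASS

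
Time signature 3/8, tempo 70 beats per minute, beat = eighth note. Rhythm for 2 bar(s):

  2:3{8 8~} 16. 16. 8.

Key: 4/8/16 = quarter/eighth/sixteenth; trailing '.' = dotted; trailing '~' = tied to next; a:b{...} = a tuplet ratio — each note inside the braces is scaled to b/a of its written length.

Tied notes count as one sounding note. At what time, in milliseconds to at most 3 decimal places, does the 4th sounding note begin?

1. 0.0ms @ 0 + 1285.714ms (3/2)
2. 1285.714ms @ 3/2 + 1928.571ms (9/4)
3. 3214.286ms @ 15/4 + 642.857ms (3/4)
4. 3857.143ms @ 9/2 + 1285.714ms (3/2)

note 4 onset = 9/2b = 3857.143ms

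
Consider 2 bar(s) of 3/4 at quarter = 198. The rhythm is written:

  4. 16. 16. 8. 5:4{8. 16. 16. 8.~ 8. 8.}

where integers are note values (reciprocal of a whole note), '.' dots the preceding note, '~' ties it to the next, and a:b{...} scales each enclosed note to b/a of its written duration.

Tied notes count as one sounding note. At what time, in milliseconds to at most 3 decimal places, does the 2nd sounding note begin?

1. 0.0ms @ 0 + 454.545ms (3/2)
2. 454.545ms @ 3/2 + 113.636ms (3/8)
3. 568.182ms @ 15/8 + 113.636ms (3/8)
4. 681.818ms @ 9/4 + 227.273ms (3/4)
5. 909.091ms @ 3 + 181.818ms (3/5)
6. 1090.909ms @ 18/5 + 90.909ms (3/10)
7. 1181.818ms @ 39/10 + 90.909ms (3/10)
8. 1272.727ms @ 21/5 + 363.636ms (6/5)
9. 1636.364ms @ 27/5 + 181.818ms (3/5)

note 2 onset = 3/2b = 454.545ms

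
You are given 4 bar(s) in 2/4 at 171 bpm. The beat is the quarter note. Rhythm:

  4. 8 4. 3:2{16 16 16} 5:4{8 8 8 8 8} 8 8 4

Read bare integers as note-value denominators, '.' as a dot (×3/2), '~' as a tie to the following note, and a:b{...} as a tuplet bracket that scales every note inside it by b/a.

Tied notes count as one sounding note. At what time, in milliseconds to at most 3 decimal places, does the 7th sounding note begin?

1. 0.0ms @ 0 + 526.316ms (3/2)
2. 526.316ms @ 3/2 + 175.439ms (1/2)
3. 701.754ms @ 2 + 526.316ms (3/2)
4. 1228.07ms @ 7/2 + 58.48ms (1/6)
5. 1286.55ms @ 11/3 + 58.48ms (1/6)
6. 1345.029ms @ 23/6 + 58.48ms (1/6)
7. 1403.509ms @ 4 + 140.351ms (2/5)
8. 1543.86ms @ 22/5 + 140.351ms (2/5)
9. 1684.211ms @ 24/5 + 140.351ms (2/5)
10. 1824.561ms @ 26/5 + 140.351ms (2/5)
11. 1964.912ms @ 28/5 + 140.351ms (2/5)
12. 2105.263ms @ 6 + 175.439ms (1/2)
13. 2280.702ms @ 13/2 + 175.439ms (1/2)
14. 2456.14ms @ 7 + 350.877ms (1)

note 7 onset = 4b = 1403.509ms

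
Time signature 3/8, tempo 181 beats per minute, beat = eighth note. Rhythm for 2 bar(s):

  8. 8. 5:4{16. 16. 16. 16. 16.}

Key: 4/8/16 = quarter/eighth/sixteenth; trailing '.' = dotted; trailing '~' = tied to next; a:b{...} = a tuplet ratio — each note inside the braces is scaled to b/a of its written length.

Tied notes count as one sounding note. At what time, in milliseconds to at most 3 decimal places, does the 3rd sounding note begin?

1. 0.0ms @ 0 + 497.238ms (3/2)
2. 497.238ms @ 3/2 + 497.238ms (3/2)
3. 994.475ms @ 3 + 198.895ms (3/5)
4. 1193.37ms @ 18/5 + 198.895ms (3/5)
5. 1392.265ms @ 21/5 + 198.895ms (3/5)
6. 1591.16ms @ 24/5 + 198.895ms (3/5)
7. 1790.055ms @ 27/5 + 198.895ms (3/5)

note 3 onset = 3b = 994.475ms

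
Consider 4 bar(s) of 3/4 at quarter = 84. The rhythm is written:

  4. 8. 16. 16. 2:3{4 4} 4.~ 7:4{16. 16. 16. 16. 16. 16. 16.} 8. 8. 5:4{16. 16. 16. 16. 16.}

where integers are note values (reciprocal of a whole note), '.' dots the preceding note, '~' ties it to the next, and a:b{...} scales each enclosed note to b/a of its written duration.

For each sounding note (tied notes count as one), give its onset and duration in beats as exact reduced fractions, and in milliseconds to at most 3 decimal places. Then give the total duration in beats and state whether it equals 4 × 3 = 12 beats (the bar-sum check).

1) 0.0ms=0b +1071.429ms=3/2b
2) 1071.429ms=3/2b +535.714ms=3/4b
3) 1607.143ms=9/4b +267.857ms=3/8b
4) 1875.0ms=21/8b +267.857ms=3/8b
5) 2142.857ms=3b +1071.429ms=3/2b
6) 3214.286ms=9/2b +1071.429ms=3/2b
7) 4285.714ms=6b +1224.49ms=12/7b
8) 5510.204ms=54/7b +153.061ms=3/14b
9) 5663.265ms=111/14b +153.061ms=3/14b
10) 5816.327ms=57/7b +153.061ms=3/14b
11) 5969.388ms=117/14b +153.061ms=3/14b
12) 6122.449ms=60/7b +153.061ms=3/14b
13) 6275.51ms=123/14b +153.061ms=3/14b
14) 6428.571ms=9b +535.714ms=3/4b
15) 6964.286ms=39/4b +535.714ms=3/4b
16) 7500.0ms=21/2b +214.286ms=3/10b
17) 7714.286ms=54/5b +214.286ms=3/10b
18) 7928.571ms=111/10b +214.286ms=3/10b
19) 8142.857ms=57/5b +214.286ms=3/10b
20) 8357.143ms=117/10b +214.286ms=3/10b
Σ=12b of 12 (84bpm 3/4) — PASS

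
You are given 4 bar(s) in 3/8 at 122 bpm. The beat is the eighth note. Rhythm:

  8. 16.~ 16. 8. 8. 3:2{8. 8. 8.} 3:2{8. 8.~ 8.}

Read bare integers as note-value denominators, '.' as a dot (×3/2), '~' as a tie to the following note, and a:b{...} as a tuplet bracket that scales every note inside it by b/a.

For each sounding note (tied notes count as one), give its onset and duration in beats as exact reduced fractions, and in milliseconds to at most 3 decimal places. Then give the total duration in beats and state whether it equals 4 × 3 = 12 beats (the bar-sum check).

1) 0.0ms=0b +737.705ms=3/2b
2) 737.705ms=3/2b +737.705ms=3/2b
3) 1475.41ms=3b +737.705ms=3/2b
4) 2213.115ms=9/2b +737.705ms=3/2b
5) 2950.82ms=6b +491.803ms=1b
6) 3442.623ms=7b +491.803ms=1b
7) 3934.426ms=8b +491.803ms=1b
8) 4426.23ms=9b +491.803ms=1b
9) 4918.033ms=10b +983.607ms=2b
Σ=12b of 12 (122bpm 3/8) — PASS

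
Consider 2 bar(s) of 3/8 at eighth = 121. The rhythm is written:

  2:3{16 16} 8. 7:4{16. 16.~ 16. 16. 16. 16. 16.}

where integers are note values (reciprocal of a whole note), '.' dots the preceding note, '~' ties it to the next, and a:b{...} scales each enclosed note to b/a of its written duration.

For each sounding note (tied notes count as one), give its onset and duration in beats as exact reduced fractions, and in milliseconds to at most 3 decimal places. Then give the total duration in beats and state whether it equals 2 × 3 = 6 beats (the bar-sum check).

1) 0.0ms=0b +371.901ms=3/4b
2) 371.901ms=3/4b +371.901ms=3/4b
3) 743.802ms=3/2b +743.802ms=3/2b
4) 1487.603ms=3b +212.515ms=3/7b
5) 1700.118ms=24/7b +425.03ms=6/7b
6) 2125.148ms=30/7b +212.515ms=3/7b
7) 2337.662ms=33/7b +212.515ms=3/7b
8) 2550.177ms=36/7b +212.515ms=3/7b
9) 2762.692ms=39/7b +212.515ms=3/7b
Σ=6b of 6 (121bpm 3/8) — PASS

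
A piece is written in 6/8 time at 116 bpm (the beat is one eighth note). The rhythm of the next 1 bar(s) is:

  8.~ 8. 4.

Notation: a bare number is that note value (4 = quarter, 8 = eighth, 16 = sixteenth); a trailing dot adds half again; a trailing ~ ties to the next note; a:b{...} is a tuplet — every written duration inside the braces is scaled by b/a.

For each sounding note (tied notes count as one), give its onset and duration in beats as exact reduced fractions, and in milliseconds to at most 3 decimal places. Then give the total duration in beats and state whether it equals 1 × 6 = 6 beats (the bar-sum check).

1) 0.0ms=0b +1551.724ms=3b
2) 1551.724ms=3b +1551.724ms=3b
Σ=6b of 6 (116bpm 6/8) — PASS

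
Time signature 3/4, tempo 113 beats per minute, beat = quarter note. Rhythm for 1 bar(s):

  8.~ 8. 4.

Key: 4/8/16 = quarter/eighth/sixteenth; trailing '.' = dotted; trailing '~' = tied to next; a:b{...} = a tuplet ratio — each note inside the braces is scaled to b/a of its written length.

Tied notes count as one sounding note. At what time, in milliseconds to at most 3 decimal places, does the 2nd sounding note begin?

1. 0.0ms @ 0 + 796.46ms (3/2)
2. 796.46ms @ 3/2 + 796.46ms (3/2)

note 2 onset = 3/2b = 796.46ms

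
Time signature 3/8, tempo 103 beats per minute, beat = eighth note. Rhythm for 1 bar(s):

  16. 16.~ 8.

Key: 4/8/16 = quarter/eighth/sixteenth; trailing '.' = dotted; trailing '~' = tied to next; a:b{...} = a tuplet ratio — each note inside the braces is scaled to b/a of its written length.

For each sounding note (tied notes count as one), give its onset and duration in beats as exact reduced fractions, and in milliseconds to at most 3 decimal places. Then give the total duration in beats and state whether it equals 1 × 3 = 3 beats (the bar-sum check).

1) 0.0ms=0b +436.893ms=3/4b
2) 436.893ms=3/4b +1310.68ms=9/4b
Σ=3b of 3 (103bpm 3/8) — PASS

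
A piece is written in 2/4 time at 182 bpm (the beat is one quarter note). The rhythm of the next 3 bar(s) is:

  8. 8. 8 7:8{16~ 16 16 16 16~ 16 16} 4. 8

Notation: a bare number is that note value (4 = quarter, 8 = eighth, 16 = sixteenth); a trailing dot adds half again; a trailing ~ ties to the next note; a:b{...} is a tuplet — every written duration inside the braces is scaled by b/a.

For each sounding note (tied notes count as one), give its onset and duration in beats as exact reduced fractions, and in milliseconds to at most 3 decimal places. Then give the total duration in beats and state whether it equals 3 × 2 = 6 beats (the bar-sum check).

1) 0.0ms=0b +247.253ms=3/4b
2) 247.253ms=3/4b +247.253ms=3/4b
3) 494.505ms=3/2b +164.835ms=1/2b
4) 659.341ms=2b +188.383ms=4/7b
5) 847.724ms=18/7b +94.192ms=2/7b
6) 941.915ms=20/7b +94.192ms=2/7b
7) 1036.107ms=22/7b +188.383ms=4/7b
8) 1224.49ms=26/7b +94.192ms=2/7b
9) 1318.681ms=4b +494.505ms=3/2b
10) 1813.187ms=11/2b +164.835ms=1/2b
Σ=6b of 6 (182bpm 2/4) — PASS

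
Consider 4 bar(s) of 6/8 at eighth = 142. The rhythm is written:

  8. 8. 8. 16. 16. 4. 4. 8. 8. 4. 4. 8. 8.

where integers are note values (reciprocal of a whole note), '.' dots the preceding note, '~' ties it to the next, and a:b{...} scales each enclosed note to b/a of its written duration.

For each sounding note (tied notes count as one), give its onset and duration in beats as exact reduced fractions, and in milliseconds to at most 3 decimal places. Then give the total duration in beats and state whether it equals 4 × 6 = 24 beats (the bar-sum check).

1) 0.0ms=0b +633.803ms=3/2b
2) 633.803ms=3/2b +633.803ms=3/2b
3) 1267.606ms=3b +633.803ms=3/2b
4) 1901.408ms=9/2b +316.901ms=3/4b
5) 2218.31ms=21/4b +316.901ms=3/4b
6) 2535.211ms=6b +1267.606ms=3b
7) 3802.817ms=9b +1267.606ms=3b
8) 5070.423ms=12b +633.803ms=3/2b
9) 5704.225ms=27/2b +633.803ms=3/2b
10) 6338.028ms=15b +1267.606ms=3b
11) 7605.634ms=18b +1267.606ms=3b
12) 8873.239ms=21b +633.803ms=3/2b
13) 9507.042ms=45/2b +633.803ms=3/2b
Σ=24b of 24 (142bpm 6/8) — PASS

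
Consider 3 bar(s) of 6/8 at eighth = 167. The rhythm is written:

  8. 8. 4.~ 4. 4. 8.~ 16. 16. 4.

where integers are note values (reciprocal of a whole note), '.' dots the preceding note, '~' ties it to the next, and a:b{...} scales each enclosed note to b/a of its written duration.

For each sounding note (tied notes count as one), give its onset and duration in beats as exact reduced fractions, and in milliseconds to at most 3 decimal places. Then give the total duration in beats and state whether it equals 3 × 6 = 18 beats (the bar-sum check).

1) 0.0ms=0b +538.922ms=3/2b
2) 538.922ms=3/2b +538.922ms=3/2b
3) 1077.844ms=3b +2155.689ms=6b
4) 3233.533ms=9b +1077.844ms=3b
5) 4311.377ms=12b +808.383ms=9/4b
6) 5119.76ms=57/4b +269.461ms=3/4b
7) 5389.222ms=15b +1077.844ms=3b
Σ=18b of 18 (167bpm 6/8) — PASS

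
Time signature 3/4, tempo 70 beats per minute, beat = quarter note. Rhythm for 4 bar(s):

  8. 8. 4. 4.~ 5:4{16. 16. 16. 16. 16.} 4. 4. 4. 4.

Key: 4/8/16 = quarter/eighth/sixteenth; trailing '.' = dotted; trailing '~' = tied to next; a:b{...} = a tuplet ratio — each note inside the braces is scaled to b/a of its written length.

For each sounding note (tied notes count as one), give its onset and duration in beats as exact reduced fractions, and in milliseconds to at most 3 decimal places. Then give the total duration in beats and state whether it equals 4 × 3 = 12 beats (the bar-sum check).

1) 0.0ms=0b +642.857ms=3/4b
2) 642.857ms=3/4b +642.857ms=3/4b
3) 1285.714ms=3/2b +1285.714ms=3/2b
4) 2571.429ms=3b +1542.857ms=9/5b
5) 4114.286ms=24/5b +257.143ms=3/10b
6) 4371.429ms=51/10b +257.143ms=3/10b
7) 4628.571ms=27/5b +257.143ms=3/10b
8) 4885.714ms=57/10b +257.143ms=3/10b
9) 5142.857ms=6b +1285.714ms=3/2b
10) 6428.571ms=15/2b +1285.714ms=3/2b
11) 7714.286ms=9b +1285.714ms=3/2b
12) 9000.0ms=21/2b +1285.714ms=3/2b
Σ=12b of 12 (70bpm 3/4) — PASS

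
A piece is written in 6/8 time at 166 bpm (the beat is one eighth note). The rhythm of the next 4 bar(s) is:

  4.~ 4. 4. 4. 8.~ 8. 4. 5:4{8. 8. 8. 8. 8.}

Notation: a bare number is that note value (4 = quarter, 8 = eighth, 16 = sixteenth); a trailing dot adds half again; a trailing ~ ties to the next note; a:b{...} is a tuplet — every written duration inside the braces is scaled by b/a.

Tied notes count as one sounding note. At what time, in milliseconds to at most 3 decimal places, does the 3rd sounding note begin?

1. 0.0ms @ 0 + 2168.675ms (6)
2. 2168.675ms @ 6 + 1084.337ms (3)
3. 3253.012ms @ 9 + 1084.337ms (3)
4. 4337.349ms @ 12 + 1084.337ms (3)
5. 5421.687ms @ 15 + 1084.337ms (3)
6. 6506.024ms @ 18 + 433.735ms (6/5)
7. 6939.759ms @ 96/5 + 433.735ms (6/5)
8. 7373.494ms @ 102/5 + 433.735ms (6/5)
9. 7807.229ms @ 108/5 + 433.735ms (6/5)
10. 8240.964ms @ 114/5 + 433.735ms (6/5)

note 3 onset = 9b = 3253.012ms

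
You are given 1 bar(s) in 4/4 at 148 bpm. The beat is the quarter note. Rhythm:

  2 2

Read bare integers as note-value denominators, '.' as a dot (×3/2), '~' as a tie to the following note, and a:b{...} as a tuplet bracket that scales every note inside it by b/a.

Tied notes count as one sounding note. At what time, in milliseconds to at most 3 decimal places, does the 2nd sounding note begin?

note 2 onset = 2b = 810.811ms

1. 0.0ms @ 0 + 810.811ms (2)
2. 810.811ms @ 2 + 810.811ms (2)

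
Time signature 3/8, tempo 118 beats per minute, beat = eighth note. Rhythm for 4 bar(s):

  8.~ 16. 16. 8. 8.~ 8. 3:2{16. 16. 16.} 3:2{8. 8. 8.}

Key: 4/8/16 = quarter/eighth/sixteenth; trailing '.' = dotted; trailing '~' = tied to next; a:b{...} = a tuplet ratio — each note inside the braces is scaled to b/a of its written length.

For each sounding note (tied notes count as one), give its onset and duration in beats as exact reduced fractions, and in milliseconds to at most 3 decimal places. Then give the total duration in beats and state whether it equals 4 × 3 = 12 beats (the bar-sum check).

1) 0.0ms=0b +1144.068ms=9/4b
2) 1144.068ms=9/4b +381.356ms=3/4b
3) 1525.424ms=3b +762.712ms=3/2b
4) 2288.136ms=9/2b +1525.424ms=3b
5) 3813.559ms=15/2b +254.237ms=1/2b
6) 4067.797ms=8b +254.237ms=1/2b
7) 4322.034ms=17/2b +254.237ms=1/2b
8) 4576.271ms=9b +508.475ms=1b
9) 5084.746ms=10b +508.475ms=1b
10) 5593.22ms=11b +508.475ms=1b
Σ=12b of 12 (118bpm 3/8) — PASS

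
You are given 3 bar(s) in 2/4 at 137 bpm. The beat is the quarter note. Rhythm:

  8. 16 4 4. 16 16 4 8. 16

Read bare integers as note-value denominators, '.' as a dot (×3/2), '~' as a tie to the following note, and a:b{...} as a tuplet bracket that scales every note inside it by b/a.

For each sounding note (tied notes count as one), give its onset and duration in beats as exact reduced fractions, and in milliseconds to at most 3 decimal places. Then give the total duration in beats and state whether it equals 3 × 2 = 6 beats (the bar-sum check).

1) 0.0ms=0b +328.467ms=3/4b
2) 328.467ms=3/4b +109.489ms=1/4b
3) 437.956ms=1b +437.956ms=1b
4) 875.912ms=2b +656.934ms=3/2b
5) 1532.847ms=7/2b +109.489ms=1/4b
6) 1642.336ms=15/4b +109.489ms=1/4b
7) 1751.825ms=4b +437.956ms=1b
8) 2189.781ms=5b +328.467ms=3/4b
9) 2518.248ms=23/4b +109.489ms=1/4b
Σ=6b of 6 (137bpm 2/4) — PASS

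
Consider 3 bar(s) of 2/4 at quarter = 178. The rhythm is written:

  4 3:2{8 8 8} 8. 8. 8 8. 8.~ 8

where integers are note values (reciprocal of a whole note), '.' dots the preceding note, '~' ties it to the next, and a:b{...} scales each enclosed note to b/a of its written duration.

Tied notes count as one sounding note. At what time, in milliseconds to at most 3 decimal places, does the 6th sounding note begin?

1. 0.0ms @ 0 + 337.079ms (1)
2. 337.079ms @ 1 + 112.36ms (1/3)
3. 449.438ms @ 4/3 + 112.36ms (1/3)
4. 561.798ms @ 5/3 + 112.36ms (1/3)
5. 674.157ms @ 2 + 252.809ms (3/4)
6. 926.966ms @ 11/4 + 252.809ms (3/4)
7. 1179.775ms @ 7/2 + 168.539ms (1/2)
8. 1348.315ms @ 4 + 252.809ms (3/4)
9. 1601.124ms @ 19/4 + 421.348ms (5/4)

note 6 onset = 11/4b = 926.966ms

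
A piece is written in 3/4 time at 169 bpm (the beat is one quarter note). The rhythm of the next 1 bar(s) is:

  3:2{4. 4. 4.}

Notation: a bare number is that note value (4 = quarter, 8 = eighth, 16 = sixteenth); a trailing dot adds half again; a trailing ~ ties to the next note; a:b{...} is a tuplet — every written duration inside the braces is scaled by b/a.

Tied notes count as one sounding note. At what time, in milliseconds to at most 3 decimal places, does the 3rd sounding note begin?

1. 0.0ms @ 0 + 355.03ms (1)
2. 355.03ms @ 1 + 355.03ms (1)
3. 710.059ms @ 2 + 355.03ms (1)

note 3 onset = 2b = 710.059ms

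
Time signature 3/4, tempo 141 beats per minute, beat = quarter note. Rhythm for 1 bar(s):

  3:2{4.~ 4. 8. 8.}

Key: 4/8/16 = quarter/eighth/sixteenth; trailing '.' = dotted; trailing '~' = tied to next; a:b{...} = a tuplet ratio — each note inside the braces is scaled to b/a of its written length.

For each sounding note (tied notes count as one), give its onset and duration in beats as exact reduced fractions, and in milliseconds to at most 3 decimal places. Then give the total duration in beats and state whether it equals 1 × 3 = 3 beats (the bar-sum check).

1) 0.0ms=0b +851.064ms=2b
2) 851.064ms=2b +212.766ms=1/2b
3) 1063.83ms=5/2b +212.766ms=1/2b
Σ=3b of 3 (141bpm 3/4) — PASS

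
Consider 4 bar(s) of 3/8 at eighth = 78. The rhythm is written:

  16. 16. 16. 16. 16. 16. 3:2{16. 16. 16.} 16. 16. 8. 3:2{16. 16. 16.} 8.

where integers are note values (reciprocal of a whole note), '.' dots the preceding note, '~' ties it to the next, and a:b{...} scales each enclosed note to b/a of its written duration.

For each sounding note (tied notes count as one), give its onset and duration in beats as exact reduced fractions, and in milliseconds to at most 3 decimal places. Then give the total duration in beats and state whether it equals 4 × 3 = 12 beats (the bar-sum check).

1) 0.0ms=0b +576.923ms=3/4b
2) 576.923ms=3/4b +576.923ms=3/4b
3) 1153.846ms=3/2b +576.923ms=3/4b
4) 1730.769ms=9/4b +576.923ms=3/4b
5) 2307.692ms=3b +576.923ms=3/4b
6) 2884.615ms=15/4b +576.923ms=3/4b
7) 3461.538ms=9/2b +384.615ms=1/2b
8) 3846.154ms=5b +384.615ms=1/2b
9) 4230.769ms=11/2b +384.615ms=1/2b
10) 4615.385ms=6b +576.923ms=3/4b
11) 5192.308ms=27/4b +576.923ms=3/4b
12) 5769.231ms=15/2b +1153.846ms=3/2b
13) 6923.077ms=9b +384.615ms=1/2b
14) 7307.692ms=19/2b +384.615ms=1/2b
15) 7692.308ms=10b +384.615ms=1/2b
16) 8076.923ms=21/2b +1153.846ms=3/2b
Σ=12b of 12 (78bpm 3/8) — PASS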